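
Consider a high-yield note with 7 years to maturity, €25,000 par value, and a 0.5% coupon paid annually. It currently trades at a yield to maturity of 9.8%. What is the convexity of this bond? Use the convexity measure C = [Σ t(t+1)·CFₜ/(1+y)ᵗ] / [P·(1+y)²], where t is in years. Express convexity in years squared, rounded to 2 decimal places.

With y = 0.098:
  t   CF        PV=CF/(1+0.098)^t    t·PV        t(t+1)·PV
  1       125.00       113.8434       113.8434         227.6867
  2       125.00       103.6825       207.3649         622.0948
  3       125.00        94.4285       283.2854       1,133.1417
  4       125.00        86.0004       344.0017       1,720.0087
  5       125.00        78.3246       391.6231       2,349.7387
  6       125.00        71.3339       428.0034       2,996.0238
  7    25,125.00    13,058.3916    91,408.7415     731,269.9319
  Σ                 13,606.0049    93,176.8635     740,318.6264
P = 13,606.0049.
Convexity = Σ t(t+1)·PV / [P·(1+y)²] = 740,318.6264 / (13,606.0049 × 1.205604) = 45.13187.

45.13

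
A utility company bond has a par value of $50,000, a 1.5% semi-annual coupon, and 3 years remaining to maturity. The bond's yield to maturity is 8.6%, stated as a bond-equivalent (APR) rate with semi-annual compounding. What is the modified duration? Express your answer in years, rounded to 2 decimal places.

Periodic yield y = 0.043. First find Macaulay duration:
  t   CF        PV=CF/(1+0.043)^t    t·PV
  1       375.00       359.5398       359.5398
  2       375.00       344.7170       689.4339
  3       375.00       330.5052       991.5157
  4       375.00       316.8794     1,267.5177
  5       375.00       303.8154     1,519.0768
  6    50,375.00    39,129.9424   234,779.6544
  Σ                 40,785.3992   239,606.7383
P = 40,785.3992; Macaulay duration = 239,606.7383 / 40,785.3992 = 5.87482 half-year periods = 2.93741 years.
Modified duration = D_Mac / (1 + y) = 2.93741 / 1.043 = 2.81631 years.

2.82 years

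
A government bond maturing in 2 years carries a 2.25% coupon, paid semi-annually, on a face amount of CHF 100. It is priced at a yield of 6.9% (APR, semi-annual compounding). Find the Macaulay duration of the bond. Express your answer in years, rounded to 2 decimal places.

1.97 years

Periodic yield y = 0.0345. Discount each cash flow and weight by its period:
  t   CF        PV=CF/(1+0.0345)^t    t·PV
  1        1.125         1.0875         1.0875
  2        1.125         1.0512         2.1024
  3        1.125         1.0162         3.0485
  4      101.125        88.2951       353.1804
  Σ                     91.4499       359.4187
Price P = Σ PV = 91.4499.
Macaulay duration = Σ(t·PV) / P = 359.4187 / 91.4499 = 3.93022 half-year periods.
In years: 3.93022 / 2 = 1.96511 years.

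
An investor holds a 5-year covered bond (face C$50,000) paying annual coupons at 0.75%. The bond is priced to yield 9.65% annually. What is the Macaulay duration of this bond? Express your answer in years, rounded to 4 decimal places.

Periodic yield y = 0.0965. Discount each cash flow and weight by its year:
  t   CF        PV=CF/(1+0.0965)^t    t·PV
  1       375.00       341.9973       341.9973
  2       375.00       311.8990       623.7980
  3       375.00       284.4496       853.3489
  4       375.00       259.4160     1,037.6639
  5    50,375.00    31,781.3162   158,906.5809
  Σ                 32,979.0781   161,763.3890
Price P = Σ PV = 32,979.0781.
Macaulay duration = Σ(t·PV) / P = 161,763.3890 / 32,979.0781 = 4.90503 years.

4.9050 years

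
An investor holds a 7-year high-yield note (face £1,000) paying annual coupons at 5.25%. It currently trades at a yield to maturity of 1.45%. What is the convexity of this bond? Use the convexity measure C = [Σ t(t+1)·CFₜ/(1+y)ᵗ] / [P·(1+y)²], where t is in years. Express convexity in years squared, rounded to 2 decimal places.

45.65

With y = 0.0145:
  t   CF        PV=CF/(1+0.0145)^t    t·PV        t(t+1)·PV
  1        52.50        51.7496        51.7496         103.4993
  2        52.50        51.0100       102.0200         306.0599
  3        52.50        50.2809       150.8427         603.3709
  4        52.50        49.5623       198.2490         991.2452
  5        52.50        48.8539       244.2694       1,465.6164
  6        52.50        48.1556       288.9337       2,022.5361
  7     1,052.50       951.6073     6,661.2508      53,290.0063
  Σ                  1,251.2195     7,697.3153      58,782.3341
P = 1,251.2195.
Convexity = Σ t(t+1)·PV / [P·(1+y)²] = 58,782.3341 / (1,251.2195 × 1.029210) = 45.64668.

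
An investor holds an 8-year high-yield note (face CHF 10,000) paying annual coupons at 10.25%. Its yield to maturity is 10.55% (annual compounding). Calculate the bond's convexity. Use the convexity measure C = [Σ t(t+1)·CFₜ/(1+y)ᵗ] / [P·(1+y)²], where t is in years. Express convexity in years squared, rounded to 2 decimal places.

With y = 0.1055:
  t   CF        PV=CF/(1+0.1055)^t    t·PV        t(t+1)·PV
  1     1,025.00       927.1823       927.1823       1,854.3645
  2     1,025.00       838.6995     1,677.3990       5,032.1969
  3     1,025.00       758.6608     2,275.9823       9,103.9292
  4     1,025.00       686.2603     2,745.0412      13,725.2061
  5     1,025.00       620.7692     3,103.8458      18,623.0747
  6     1,025.00       561.5280     3,369.1677      23,584.1742
  7     1,025.00       507.9403     3,555.5818      28,444.6546
  8    11,025.00     4,942.0669    39,536.5354     355,828.8190
  Σ                  9,843.1071    57,190.7355     456,196.4192
P = 9,843.1071.
Convexity = Σ t(t+1)·PV / [P·(1+y)²] = 456,196.4192 / (9,843.1071 × 1.222130) = 37.92295.

37.92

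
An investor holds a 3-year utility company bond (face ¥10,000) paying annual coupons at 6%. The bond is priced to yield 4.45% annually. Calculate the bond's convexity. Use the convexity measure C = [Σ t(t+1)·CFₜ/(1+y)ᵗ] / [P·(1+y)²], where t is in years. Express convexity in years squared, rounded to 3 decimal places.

10.204

With y = 0.0445:
  t   CF        PV=CF/(1+0.0445)^t    t·PV        t(t+1)·PV
  1       600.00       574.4375       574.4375       1,148.8751
  2       600.00       549.9641     1,099.9283       3,299.7848
  3    10,600.00     9,302.0899    27,906.2697     111,625.0788
  Σ                 10,426.4916    29,580.6355     116,073.7386
P = 10,426.4916.
Convexity = Σ t(t+1)·PV / [P·(1+y)²] = 116,073.7386 / (10,426.4916 × 1.090980) = 10.20420.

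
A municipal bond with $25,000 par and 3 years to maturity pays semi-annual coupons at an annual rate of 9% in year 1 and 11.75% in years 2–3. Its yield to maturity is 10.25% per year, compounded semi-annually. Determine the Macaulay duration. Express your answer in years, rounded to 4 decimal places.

Periodic yield y = 0.05125. Discount each cash flow and weight by its period:
  t   CF        PV=CF/(1+0.05125)^t    t·PV
  1     1,125.00     1,070.1546     1,070.1546
  2     1,125.00     1,017.9830     2,035.9659
  3     1,468.75     1,264.2409     3,792.7228
  4     1,468.75     1,202.6073     4,810.4293
  5     1,468.75     1,143.9784     5,719.8921
  6    26,468.75    19,610.8934   117,665.3605
  Σ                 25,309.8576   135,094.5252
Price P = Σ PV = 25,309.8576.
Macaulay duration = Σ(t·PV) / P = 135,094.5252 / 25,309.8576 = 5.33762 half-year periods.
In years: 5.33762 / 2 = 2.66881 years.

2.6688 years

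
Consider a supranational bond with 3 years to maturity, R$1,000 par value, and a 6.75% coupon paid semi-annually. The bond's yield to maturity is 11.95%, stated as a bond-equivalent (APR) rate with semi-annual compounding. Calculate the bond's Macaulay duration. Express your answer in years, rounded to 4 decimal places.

Periodic yield y = 0.05975. Discount each cash flow and weight by its period:
  t   CF        PV=CF/(1+0.05975)^t    t·PV
  1        33.75        31.8471        31.8471
  2        33.75        30.0516        60.1031
  3        33.75        28.3572        85.0716
  4        33.75        26.7584       107.0336
  5        33.75        25.2497       126.2486
  6     1,033.75       729.7851     4,378.7104
  Σ                    872.0491     4,789.0145
Price P = Σ PV = 872.0491.
Macaulay duration = Σ(t·PV) / P = 4,789.0145 / 872.0491 = 5.49168 half-year periods.
In years: 5.49168 / 2 = 2.74584 years.

2.7458 years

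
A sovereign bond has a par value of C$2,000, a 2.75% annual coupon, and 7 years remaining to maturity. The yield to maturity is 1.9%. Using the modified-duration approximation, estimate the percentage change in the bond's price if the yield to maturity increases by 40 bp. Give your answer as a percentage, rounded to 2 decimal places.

Periodic yield y = 0.019. Modified duration first:
  t   CF        PV=CF/(1+0.019)^t    t·PV
  1        55.00        53.9745        53.9745
  2        55.00        52.9681       105.9362
  3        55.00        51.9805       155.9414
  4        55.00        51.0112       204.0450
  5        55.00        50.0601       250.3005
  6        55.00        49.1267       294.7602
  7     2,055.00     1,801.3269    12,609.2884
  Σ                  2,110.4480    13,674.2462
P = 2,110.4480; D_Mac = 6.47931 yrs; D_mod = 6.47931/(1+0.019) = 6.35850 yrs.
ΔP/P ≈ -D_mod · Δy = -6.35850 × (+0.004) = -0.025434 = -2.5434%.

-2.54%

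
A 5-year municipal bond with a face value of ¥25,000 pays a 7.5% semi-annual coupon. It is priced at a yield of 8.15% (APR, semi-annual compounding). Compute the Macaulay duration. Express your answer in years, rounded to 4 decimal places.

4.2487 years

Periodic yield y = 0.04075. Discount each cash flow and weight by its period:
  t   CF        PV=CF/(1+0.04075)^t    t·PV
  1       937.50       900.7927       900.7927
  2       937.50       865.5226     1,731.0453
  3       937.50       831.6336     2,494.9007
  4       937.50       799.0714     3,196.2857
  5       937.50       767.7842     3,838.9211
  6       937.50       737.7220     4,426.3322
  7       937.50       708.8369     4,961.8586
  8       937.50       681.0828     5,448.6625
  9       937.50       654.4154     5,889.7385
  10   25,937.50    17,396.5816   173,965.8160
  Σ                 24,343.4433   206,854.3532
Price P = Σ PV = 24,343.4433.
Macaulay duration = Σ(t·PV) / P = 206,854.3532 / 24,343.4433 = 8.49733 half-year periods.
In years: 8.49733 / 2 = 4.24867 years.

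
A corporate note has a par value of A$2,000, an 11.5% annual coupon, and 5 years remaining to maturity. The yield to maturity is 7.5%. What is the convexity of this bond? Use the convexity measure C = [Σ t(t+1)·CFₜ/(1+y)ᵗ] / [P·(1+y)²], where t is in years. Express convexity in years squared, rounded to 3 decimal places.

20.068

With y = 0.075:
  t   CF        PV=CF/(1+0.075)^t    t·PV        t(t+1)·PV
  1       230.00       213.9535       213.9535         427.9070
  2       230.00       199.0265       398.0530       1,194.1590
  3       230.00       185.1409       555.4228       2,221.6912
  4       230.00       172.2241       688.8965       3,444.4824
  5     2,230.00     1,553.3258     7,766.6288      46,599.7725
  Σ                  2,323.6708     9,622.9545      53,888.0121
P = 2,323.6708.
Convexity = Σ t(t+1)·PV / [P·(1+y)²] = 53,888.0121 / (2,323.6708 × 1.155625) = 20.06784.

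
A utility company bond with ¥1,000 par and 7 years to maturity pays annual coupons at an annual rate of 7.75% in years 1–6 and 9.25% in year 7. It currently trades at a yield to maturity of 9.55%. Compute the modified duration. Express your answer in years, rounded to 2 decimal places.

5.11 years

Periodic yield y = 0.0955. First find Macaulay duration:
  t   CF        PV=CF/(1+0.0955)^t    t·PV
  1        77.50        70.7440        70.7440
  2        77.50        64.5769       129.1537
  3        77.50        58.9474       176.8422
  4        77.50        53.8087       215.2346
  5        77.50        49.1179       245.5895
  6        77.50        44.8361       269.0163
  7     1,092.50       576.9455     4,038.6183
  Σ                    918.9763     5,145.1987
P = 918.9763; Macaulay duration = 5,145.1987 / 918.9763 = 5.59884 years.
Modified duration = D_Mac / (1 + y) = 5.59884 / 1.0955 = 5.11076 years.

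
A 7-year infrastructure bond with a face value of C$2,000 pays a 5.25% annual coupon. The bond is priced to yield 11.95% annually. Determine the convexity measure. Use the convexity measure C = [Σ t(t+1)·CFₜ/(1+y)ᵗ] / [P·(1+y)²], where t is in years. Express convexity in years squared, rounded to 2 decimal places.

With y = 0.1195:
  t   CF        PV=CF/(1+0.1195)^t    t·PV        t(t+1)·PV
  1       105.00        93.7919        93.7919         187.5837
  2       105.00        83.7801       167.5603         502.6809
  3       105.00        74.8371       224.5113         898.0453
  4       105.00        66.8487       267.3948       1,336.9738
  5       105.00        59.7130       298.5649       1,791.3897
  6       105.00        53.3390       320.0339       2,240.2372
  7     2,105.00       955.1760     6,686.2322      53,489.8576
  Σ                  1,387.4858     8,058.0893      60,446.7682
P = 1,387.4858.
Convexity = Σ t(t+1)·PV / [P·(1+y)²] = 60,446.7682 / (1,387.4858 × 1.253280) = 34.76133.

34.76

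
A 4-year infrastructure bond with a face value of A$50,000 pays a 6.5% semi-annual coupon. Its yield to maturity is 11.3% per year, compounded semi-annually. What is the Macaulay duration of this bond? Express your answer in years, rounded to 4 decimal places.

Periodic yield y = 0.0565. Discount each cash flow and weight by its period:
  t   CF        PV=CF/(1+0.0565)^t    t·PV
  1     1,625.00     1,538.0975     1,538.0975
  2     1,625.00     1,455.8424     2,911.6848
  3     1,625.00     1,377.9862     4,133.9585
  4     1,625.00     1,304.2936     5,217.1744
  5     1,625.00     1,234.5420     6,172.7098
  6     1,625.00     1,168.5206     7,011.1233
  7     1,625.00     1,106.0299     7,742.2091
  8    51,625.00    33,258.6069   266,068.8549
  Σ                 42,443.9189   300,795.8124
Price P = Σ PV = 42,443.9189.
Macaulay duration = Σ(t·PV) / P = 300,795.8124 / 42,443.9189 = 7.08690 half-year periods.
In years: 7.08690 / 2 = 3.54345 years.

3.5435 years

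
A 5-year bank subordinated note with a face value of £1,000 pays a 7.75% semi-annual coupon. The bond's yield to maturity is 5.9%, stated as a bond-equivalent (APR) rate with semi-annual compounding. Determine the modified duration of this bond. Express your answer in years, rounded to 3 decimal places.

4.150 years

Periodic yield y = 0.0295. First find Macaulay duration:
  t   CF        PV=CF/(1+0.0295)^t    t·PV
  1        38.75        37.6396        37.6396
  2        38.75        36.5611        73.1222
  3        38.75        35.5134       106.5403
  4        38.75        34.4958       137.9832
  5        38.75        33.5073       167.5367
  6        38.75        32.5472       195.2832
  7        38.75        31.6146       221.3020
  8        38.75        30.7087       245.6693
  9        38.75        29.8287       268.4584
  10    1,038.75       776.6897     7,766.8967
  Σ                  1,079.1061     9,220.4316
P = 1,079.1061; Macaulay duration = 9,220.4316 / 1,079.1061 = 8.54451 half-year periods = 4.27225 years.
Modified duration = D_Mac / (1 + y) = 4.27225 / 1.0295 = 4.14983 years.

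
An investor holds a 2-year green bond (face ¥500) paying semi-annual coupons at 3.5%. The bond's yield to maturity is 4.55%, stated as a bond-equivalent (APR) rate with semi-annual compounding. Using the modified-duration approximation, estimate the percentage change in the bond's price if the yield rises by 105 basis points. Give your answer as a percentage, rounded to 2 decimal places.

-2.00%

Periodic yield y = 0.02275. Modified duration first:
  t   CF        PV=CF/(1+0.02275)^t    t·PV
  1         8.75         8.5554         8.5554
  2         8.75         8.3651        16.7301
  3         8.75         8.1790        24.5370
  4       508.75       464.9716     1,859.8866
  Σ                    490.0711     1,909.7090
P = 490.0711; D_Mac = 3.89680 half-year periods = 1.94840 yrs; D_mod = 1.94840/(1+0.02275) = 1.90506 yrs.
ΔP/P ≈ -D_mod · Δy = -1.90506 × (+0.0105) = -0.020003 = -2.0003%.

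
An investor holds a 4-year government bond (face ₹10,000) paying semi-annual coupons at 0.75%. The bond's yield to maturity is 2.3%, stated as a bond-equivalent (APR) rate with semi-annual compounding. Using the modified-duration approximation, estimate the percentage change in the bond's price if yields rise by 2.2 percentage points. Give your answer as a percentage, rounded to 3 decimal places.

Periodic yield y = 0.0115. Modified duration first:
  t   CF        PV=CF/(1+0.0115)^t    t·PV
  1        37.50        37.0737        37.0737
  2        37.50        36.6522        73.3043
  3        37.50        36.2354       108.7063
  4        37.50        35.8235       143.2939
  5        37.50        35.4162       177.0809
  6        37.50        35.0135       210.0812
  7        37.50        34.6155       242.3082
  8    10,037.50     9,160.0630    73,280.5041
  Σ                  9,410.8929    74,272.3527
P = 9,410.8929; D_Mac = 7.89217 half-year periods = 3.94608 yrs; D_mod = 3.94608/(1+0.0115) = 3.90122 yrs.
ΔP/P ≈ -D_mod · Δy = -3.90122 × (+0.022) = -0.085827 = -8.5827%.

-8.583%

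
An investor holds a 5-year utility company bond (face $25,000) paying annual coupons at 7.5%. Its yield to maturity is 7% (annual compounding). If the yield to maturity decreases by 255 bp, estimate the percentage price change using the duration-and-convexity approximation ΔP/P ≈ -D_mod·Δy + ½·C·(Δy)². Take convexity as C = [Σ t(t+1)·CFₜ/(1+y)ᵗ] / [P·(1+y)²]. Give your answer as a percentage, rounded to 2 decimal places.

+11.09%

With y = 0.07:
  t   CF        PV=CF/(1+0.07)^t    t·PV        t(t+1)·PV
  1     1,875.00     1,752.3364     1,752.3364       3,504.6729
  2     1,875.00     1,637.6976     3,275.3952       9,826.1857
  3     1,875.00     1,530.5585     4,591.6756      18,366.7022
  4     1,875.00     1,430.4285     5,721.7141      28,608.5705
  5    26,875.00    19,161.5036    95,807.5179     574,845.1072
  Σ                 25,512.5247   111,148.6392     635,151.2385
P = 25,512.5247; D_Mac = 4.35663 yrs; D_mod = 4.07162 yrs; C = 21.74484.
Duration effect: -4.07162 × (-0.0255) = +0.103826
Convexity effect: 0.5 × 21.74484 × (-0.0255)² = +0.0070698
ΔP/P ≈ +0.103826 + 0.0070698 = +0.110896 = +11.0896%.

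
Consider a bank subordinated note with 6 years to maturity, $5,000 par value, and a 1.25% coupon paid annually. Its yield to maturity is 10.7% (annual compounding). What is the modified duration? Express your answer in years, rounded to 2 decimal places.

Periodic yield y = 0.107. First find Macaulay duration:
  t   CF        PV=CF/(1+0.107)^t    t·PV
  1        62.50        56.4589        56.4589
  2        62.50        51.0017       102.0034
  3        62.50        46.0720       138.2160
  4        62.50        41.6188       166.4752
  5        62.50        37.5960       187.9801
  6     5,062.50     2,750.9286    16,505.5713
  Σ                  2,983.6760    17,156.7050
P = 2,983.6760; Macaulay duration = 17,156.7050 / 2,983.6760 = 5.75019 years.
Modified duration = D_Mac / (1 + y) = 5.75019 / 1.107 = 5.19439 years.

5.19 years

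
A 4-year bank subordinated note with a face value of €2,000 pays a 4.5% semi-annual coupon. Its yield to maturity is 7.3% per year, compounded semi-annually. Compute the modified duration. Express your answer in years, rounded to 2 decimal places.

Periodic yield y = 0.0365. First find Macaulay duration:
  t   CF        PV=CF/(1+0.0365)^t    t·PV
  1        45.00        43.4153        43.4153
  2        45.00        41.8865        83.7730
  3        45.00        40.4115       121.2344
  4        45.00        38.9884       155.9536
  5        45.00        37.6154       188.0771
  6        45.00        36.2908       217.7449
  7        45.00        35.0128       245.0899
  8     2,045.00     1,535.1077    12,280.8619
  Σ                  1,808.7285    13,336.1501
P = 1,808.7285; Macaulay duration = 13,336.1501 / 1,808.7285 = 7.37322 half-year periods = 3.68661 years.
Modified duration = D_Mac / (1 + y) = 3.68661 / 1.0365 = 3.55679 years.

3.56 years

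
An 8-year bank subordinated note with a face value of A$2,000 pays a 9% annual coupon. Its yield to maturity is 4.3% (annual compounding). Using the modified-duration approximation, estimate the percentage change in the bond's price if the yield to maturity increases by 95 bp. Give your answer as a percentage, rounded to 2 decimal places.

-5.74%

Periodic yield y = 0.043. Modified duration first:
  t   CF        PV=CF/(1+0.043)^t    t·PV
  1       180.00       172.5791       172.5791
  2       180.00       165.4641       330.9283
  3       180.00       158.6425       475.9275
  4       180.00       152.1021       608.4085
  5       180.00       145.8314       729.1569
  6       180.00       139.8191       838.9149
  7       180.00       134.0548       938.3836
  8     2,180.00     1,556.6179    12,452.9434
  Σ                  2,625.1111    16,547.2421
P = 2,625.1111; D_Mac = 6.30344 yrs; D_mod = 6.30344/(1+0.043) = 6.04357 yrs.
ΔP/P ≈ -D_mod · Δy = -6.04357 × (+0.0095) = -0.057414 = -5.7414%.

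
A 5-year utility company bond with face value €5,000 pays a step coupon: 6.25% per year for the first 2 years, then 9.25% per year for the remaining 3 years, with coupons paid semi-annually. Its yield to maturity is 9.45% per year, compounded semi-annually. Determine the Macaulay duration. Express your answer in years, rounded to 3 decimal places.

Periodic yield y = 0.04725. Discount each cash flow and weight by its period:
  t   CF        PV=CF/(1+0.04725)^t    t·PV
  1       156.25       149.2003       149.2003
  2       156.25       142.4686       284.9373
  3       156.25       136.0407       408.1222
  4       156.25       129.9028       519.6112
  5       231.25       183.5819       917.9096
  6       231.25       175.2990     1,051.7942
  7       231.25       167.3899     1,171.7291
  8       231.25       159.8375     1,278.7003
  9       231.25       152.6260     1,373.6337
  10    5,231.25     3,296.8697    32,968.6971
  Σ                  4,693.2165    40,124.3350
Price P = Σ PV = 4,693.2165.
Macaulay duration = Σ(t·PV) / P = 40,124.3350 / 4,693.2165 = 8.54943 half-year periods.
In years: 8.54943 / 2 = 4.27472 years.

4.275 years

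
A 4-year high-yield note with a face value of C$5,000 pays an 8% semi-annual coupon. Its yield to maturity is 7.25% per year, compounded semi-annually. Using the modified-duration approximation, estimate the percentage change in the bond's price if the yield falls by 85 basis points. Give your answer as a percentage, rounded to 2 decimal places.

+2.88%

Periodic yield y = 0.03625. Modified duration first:
  t   CF        PV=CF/(1+0.03625)^t    t·PV
  1       200.00       193.0036       193.0036
  2       200.00       186.2520       372.5040
  3       200.00       179.7365       539.2096
  4       200.00       173.4490       693.7960
  5       200.00       167.3814       836.9072
  6       200.00       161.5261       969.1567
  7       200.00       155.8756     1,091.1293
  8     5,200.00     3,910.9926    31,287.9409
  Σ                  5,128.2169    35,983.6472
P = 5,128.2169; D_Mac = 7.01680 half-year periods = 3.50840 yrs; D_mod = 3.50840/(1+0.03625) = 3.38567 yrs.
ΔP/P ≈ -D_mod · Δy = -3.38567 × (-0.0085) = +0.028778 = +2.8778%.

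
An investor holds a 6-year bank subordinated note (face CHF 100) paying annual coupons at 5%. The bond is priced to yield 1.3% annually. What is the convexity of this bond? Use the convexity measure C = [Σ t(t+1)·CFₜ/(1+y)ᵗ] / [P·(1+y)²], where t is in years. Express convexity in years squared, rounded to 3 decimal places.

35.480

With y = 0.013:
  t   CF        PV=CF/(1+0.013)^t    t·PV        t(t+1)·PV
  1         5.00         4.9358         4.9358           9.8717
  2         5.00         4.8725         9.7450          29.2350
  3         5.00         4.8100        14.4299          57.7195
  4         5.00         4.7482        18.9929          94.9647
  5         5.00         4.6873        23.4365         140.6190
  6       105.00        97.1701       583.0206       4,081.1440
  Σ                    121.2239       654.5607       4,413.5539
P = 121.2239.
Convexity = Σ t(t+1)·PV / [P·(1+y)²] = 4,413.5539 / (121.2239 × 1.026169) = 35.47980.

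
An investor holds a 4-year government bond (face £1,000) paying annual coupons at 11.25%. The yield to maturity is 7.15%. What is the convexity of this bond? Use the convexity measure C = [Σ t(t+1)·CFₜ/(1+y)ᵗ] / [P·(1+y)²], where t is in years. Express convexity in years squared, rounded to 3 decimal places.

With y = 0.0715:
  t   CF        PV=CF/(1+0.0715)^t    t·PV        t(t+1)·PV
  1       112.50       104.9930       104.9930         209.9860
  2       112.50        97.9869       195.9739         587.9216
  3       112.50        91.4484       274.3451       1,097.3805
  4     1,112.50       843.9784     3,375.9135      16,879.5675
  Σ                  1,138.4067     3,951.2255      18,774.8556
P = 1,138.4067.
Convexity = Σ t(t+1)·PV / [P·(1+y)²] = 18,774.8556 / (1,138.4067 × 1.148112) = 14.36464.

14.365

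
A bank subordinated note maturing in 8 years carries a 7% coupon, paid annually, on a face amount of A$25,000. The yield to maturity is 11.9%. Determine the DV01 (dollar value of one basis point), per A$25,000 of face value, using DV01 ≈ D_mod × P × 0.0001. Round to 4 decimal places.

A$10.3246

Periodic yield y = 0.119.
  t   CF        PV=CF/(1+0.119)^t    t·PV
  1     1,750.00     1,563.8963     1,563.8963
  2     1,750.00     1,397.5839     2,795.1677
  3     1,750.00     1,248.9579     3,746.8736
  4     1,750.00     1,116.1375     4,464.5500
  5     1,750.00       997.4419     4,987.2096
  6     1,750.00       891.3690     5,348.2140
  7     1,750.00       796.5764     5,576.0349
  8    26,750.00    10,881.3579    87,050.8630
  Σ                 18,893.3208   115,532.8093
P = 18,893.3208; D_Mac = 6.11501 yrs; D_mod = 5.46471 yrs.
DV01 ≈ 5.46471 × 18,893.3208 × 0.0001 = 10.324648.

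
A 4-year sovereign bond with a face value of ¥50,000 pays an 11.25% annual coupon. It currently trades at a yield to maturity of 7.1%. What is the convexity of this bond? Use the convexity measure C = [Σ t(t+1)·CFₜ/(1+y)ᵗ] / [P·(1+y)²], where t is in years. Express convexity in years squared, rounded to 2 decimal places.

With y = 0.071:
  t   CF        PV=CF/(1+0.071)^t    t·PV        t(t+1)·PV
  1     5,625.00     5,252.1008     5,252.1008      10,504.2017
  2     5,625.00     4,903.9224     9,807.8447      29,423.5341
  3     5,625.00     4,578.8257    13,736.4772      54,945.9087
  4    55,625.00    42,277.7767   169,111.1068     845,555.5341
  Σ                 57,012.6256   197,907.5296     940,429.1786
P = 57,012.6256.
Convexity = Σ t(t+1)·PV / [P·(1+y)²] = 940,429.1786 / (57,012.6256 × 1.147041) = 14.38057.

14.38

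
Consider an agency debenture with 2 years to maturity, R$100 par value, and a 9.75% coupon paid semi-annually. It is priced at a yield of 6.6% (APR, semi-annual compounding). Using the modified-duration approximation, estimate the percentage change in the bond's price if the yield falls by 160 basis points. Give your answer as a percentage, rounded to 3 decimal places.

+2.895%

Periodic yield y = 0.033. Modified duration first:
  t   CF        PV=CF/(1+0.033)^t    t·PV
  1        4.875         4.7193         4.7193
  2        4.875         4.5685         9.1370
  3        4.875         4.4226        13.2677
  4      104.875        92.1023       368.4094
  Σ                    105.8127       395.5333
P = 105.8127; D_Mac = 3.73805 half-year periods = 1.86903 yrs; D_mod = 1.86903/(1+0.033) = 1.80932 yrs.
ΔP/P ≈ -D_mod · Δy = -1.80932 × (-0.016) = +0.028949 = +2.8949%.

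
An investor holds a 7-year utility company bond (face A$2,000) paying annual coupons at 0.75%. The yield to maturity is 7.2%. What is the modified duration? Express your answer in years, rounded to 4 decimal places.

6.3425 years

Periodic yield y = 0.072. First find Macaulay duration:
  t   CF        PV=CF/(1+0.072)^t    t·PV
  1        15.00        13.9925        13.9925
  2        15.00        13.0527        26.1055
  3        15.00        12.1761        36.5282
  4        15.00        11.3583        45.4331
  5        15.00        10.5954        52.9770
  6        15.00         9.8838        59.3026
  7     2,015.00     1,238.5443     8,669.8103
  Σ                  1,309.6031     8,904.1491
P = 1,309.6031; Macaulay duration = 8,904.1491 / 1,309.6031 = 6.79912 years.
Modified duration = D_Mac / (1 + y) = 6.79912 / 1.072 = 6.34246 years.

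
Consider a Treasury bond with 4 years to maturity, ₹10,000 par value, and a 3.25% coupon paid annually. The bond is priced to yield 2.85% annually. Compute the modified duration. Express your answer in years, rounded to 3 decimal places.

Periodic yield y = 0.0285. First find Macaulay duration:
  t   CF        PV=CF/(1+0.0285)^t    t·PV
  1       325.00       315.9942       315.9942
  2       325.00       307.2379       614.4758
  3       325.00       298.7242       896.1727
  4    10,325.00     9,227.2625    36,909.0500
  Σ                 10,149.2188    38,735.6927
P = 10,149.2188; Macaulay duration = 38,735.6927 / 10,149.2188 = 3.81662 years.
Modified duration = D_Mac / (1 + y) = 3.81662 / 1.0285 = 3.71086 years.

3.711 years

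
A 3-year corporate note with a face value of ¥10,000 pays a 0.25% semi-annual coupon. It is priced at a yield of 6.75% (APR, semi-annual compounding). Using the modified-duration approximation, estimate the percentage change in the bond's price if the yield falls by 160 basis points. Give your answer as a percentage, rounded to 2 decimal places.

+4.63%

Periodic yield y = 0.03375. Modified duration first:
  t   CF        PV=CF/(1+0.03375)^t    t·PV
  1        12.50        12.0919        12.0919
  2        12.50        11.6971        23.3942
  3        12.50        11.3152        33.9457
  4        12.50        10.9458        43.7832
  5        12.50        10.5885        52.9423
  6    10,012.50     8,204.4485    49,226.6911
  Σ                  8,261.0870    49,392.8484
P = 8,261.0870; D_Mac = 5.97898 half-year periods = 2.98949 yrs; D_mod = 2.98949/(1+0.03375) = 2.89189 yrs.
ΔP/P ≈ -D_mod · Δy = -2.89189 × (-0.016) = +0.046270 = +4.6270%.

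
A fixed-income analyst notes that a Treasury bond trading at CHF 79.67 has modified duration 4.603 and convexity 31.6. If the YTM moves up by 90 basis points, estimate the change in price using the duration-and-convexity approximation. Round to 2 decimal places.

Duration effect: -D_mod·Δy = -4.603 × (+0.009) = -0.041427
Convexity effect: ½·C·(Δy)² = 0.5 × 31.6 × (0.009)² = +0.0012798
ΔP/P ≈ -0.041427 + 0.0012798 = -0.0401472
ΔP ≈ 79.67 × (-0.0401472) = -3.198527424.

-CHF 3.20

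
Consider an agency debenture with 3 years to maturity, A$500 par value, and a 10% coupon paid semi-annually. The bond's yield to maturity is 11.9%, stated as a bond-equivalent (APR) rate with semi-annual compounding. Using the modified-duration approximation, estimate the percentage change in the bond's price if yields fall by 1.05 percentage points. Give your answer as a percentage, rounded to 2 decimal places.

Periodic yield y = 0.0595. Modified duration first:
  t   CF        PV=CF/(1+0.0595)^t    t·PV
  1        25.00        23.5960        23.5960
  2        25.00        22.2709        44.5418
  3        25.00        21.0202        63.0606
  4        25.00        19.8397        79.3590
  5        25.00        18.7256        93.6279
  6       525.00       371.1535     2,226.9209
  Σ                    476.6060     2,531.1063
P = 476.6060; D_Mac = 5.31069 half-year periods = 2.65534 yrs; D_mod = 2.65534/(1+0.0595) = 2.50622 yrs.
ΔP/P ≈ -D_mod · Δy = -2.50622 × (-0.0105) = +0.026315 = +2.6315%.

+2.63%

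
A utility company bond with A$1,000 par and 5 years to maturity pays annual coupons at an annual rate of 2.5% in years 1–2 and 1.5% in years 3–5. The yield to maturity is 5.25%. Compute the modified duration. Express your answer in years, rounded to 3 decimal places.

4.528 years

Periodic yield y = 0.0525. First find Macaulay duration:
  t   CF        PV=CF/(1+0.0525)^t    t·PV
  1        25.00        23.7530        23.7530
  2        25.00        22.5681        45.1363
  3        15.00        12.8654        38.5963
  4        15.00        12.2237        48.8948
  5     1,015.00       785.8787     3,929.3935
  Σ                    857.2890     4,085.7739
P = 857.2890; Macaulay duration = 4,085.7739 / 857.2890 = 4.76592 years.
Modified duration = D_Mac / (1 + y) = 4.76592 / 1.0525 = 4.52819 years.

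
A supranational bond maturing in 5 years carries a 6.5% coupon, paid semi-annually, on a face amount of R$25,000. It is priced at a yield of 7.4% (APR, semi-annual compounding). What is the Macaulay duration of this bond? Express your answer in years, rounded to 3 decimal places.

Periodic yield y = 0.037. Discount each cash flow and weight by its period:
  t   CF        PV=CF/(1+0.037)^t    t·PV
  1       812.50       783.5101       783.5101
  2       812.50       755.5546     1,511.1092
  3       812.50       728.5965     2,185.7896
  4       812.50       702.6003     2,810.4013
  5       812.50       677.5317     3,387.6583
  6       812.50       653.3574     3,920.1446
  7       812.50       630.0457     4,410.3201
  8       812.50       607.5658     4,860.5264
  9       812.50       585.8879     5,272.9915
  10   25,812.50    17,949.0929   179,490.9289
  Σ                 24,073.7430   208,633.3799
Price P = Σ PV = 24,073.7430.
Macaulay duration = Σ(t·PV) / P = 208,633.3799 / 24,073.7430 = 8.66643 half-year periods.
In years: 8.66643 / 2 = 4.33321 years.

4.333 years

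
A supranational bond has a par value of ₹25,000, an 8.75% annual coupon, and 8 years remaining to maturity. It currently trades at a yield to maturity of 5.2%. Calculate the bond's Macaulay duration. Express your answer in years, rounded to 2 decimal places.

6.28 years

Periodic yield y = 0.052. Discount each cash flow and weight by its year:
  t   CF        PV=CF/(1+0.052)^t    t·PV
  1     2,187.50     2,079.3726     2,079.3726
  2     2,187.50     1,976.5899     3,953.1799
  3     2,187.50     1,878.8878     5,636.6633
  4     2,187.50     1,786.0150     7,144.0600
  5     2,187.50     1,697.7329     8,488.6645
  6     2,187.50     1,613.8145     9,682.8872
  7     2,187.50     1,534.0442    10,738.3096
  8    27,187.50    18,123.5536   144,988.4285
  Σ                 30,690.0106   192,711.5657
Price P = Σ PV = 30,690.0106.
Macaulay duration = Σ(t·PV) / P = 192,711.5657 / 30,690.0106 = 6.27929 years.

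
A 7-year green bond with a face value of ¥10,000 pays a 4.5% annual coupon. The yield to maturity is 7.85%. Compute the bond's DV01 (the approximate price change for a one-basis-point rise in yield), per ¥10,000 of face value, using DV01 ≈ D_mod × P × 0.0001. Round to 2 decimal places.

¥4.63

Periodic yield y = 0.0785.
  t   CF        PV=CF/(1+0.0785)^t    t·PV
  1       450.00       417.2462       417.2462
  2       450.00       386.8764       773.7528
  3       450.00       358.7171     1,076.1513
  4       450.00       332.6074     1,330.4296
  5       450.00       308.3982     1,541.9908
  6       450.00       285.9510     1,715.7060
  7    10,450.00     6,157.0863    43,099.6044
  Σ                  8,246.8825    49,954.8810
P = 8,246.8825; D_Mac = 6.05743 yrs; D_mod = 5.61653 yrs.
DV01 ≈ 5.61653 × 8,246.8825 × 0.0001 = 4.631885.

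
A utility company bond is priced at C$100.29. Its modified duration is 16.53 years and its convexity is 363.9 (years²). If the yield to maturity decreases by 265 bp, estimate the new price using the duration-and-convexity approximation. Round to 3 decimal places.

Duration effect: -D_mod·Δy = -16.53 × (-0.0265) = +0.438045
Convexity effect: ½·C·(Δy)² = 0.5 × 363.9 × (-0.0265)² = +0.1277743875
ΔP/P ≈ +0.438045 + 0.1277743875 = +0.5658193875
New price ≈ 100.29 × (1 + 0.5658193875) = 157.036026372375.

C$157.036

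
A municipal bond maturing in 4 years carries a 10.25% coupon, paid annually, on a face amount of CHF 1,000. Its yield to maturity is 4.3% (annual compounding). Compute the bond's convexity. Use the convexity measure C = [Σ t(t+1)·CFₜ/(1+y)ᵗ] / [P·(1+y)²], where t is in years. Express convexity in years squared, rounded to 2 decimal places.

15.50

With y = 0.043:
  t   CF        PV=CF/(1+0.043)^t    t·PV        t(t+1)·PV
  1       102.50        98.2742        98.2742         196.5484
  2       102.50        94.2226       188.4453         565.3358
  3       102.50        90.3381       271.0143       1,084.0572
  4     1,102.50       931.6255     3,726.5020      18,632.5099
  Σ                  1,214.4604     4,284.2357      20,478.4513
P = 1,214.4604.
Convexity = Σ t(t+1)·PV / [P·(1+y)²] = 20,478.4513 / (1,214.4604 × 1.087849) = 15.50048.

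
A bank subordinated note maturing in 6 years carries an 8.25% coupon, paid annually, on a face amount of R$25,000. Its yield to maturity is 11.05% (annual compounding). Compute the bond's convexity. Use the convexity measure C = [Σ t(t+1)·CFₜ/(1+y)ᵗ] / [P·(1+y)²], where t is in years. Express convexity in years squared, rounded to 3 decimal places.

With y = 0.1105:
  t   CF        PV=CF/(1+0.1105)^t    t·PV        t(t+1)·PV
  1     2,062.50     1,857.2715     1,857.2715       3,714.5430
  2     2,062.50     1,672.4642     3,344.9284      10,034.7852
  3     2,062.50     1,506.0461     4,518.1383      18,072.5533
  4     2,062.50     1,356.1874     5,424.7496      27,123.7480
  5     2,062.50     1,221.2403     6,106.2017      36,637.2103
  6    27,062.50    14,429.6746    86,578.0474     606,046.3316
  Σ                 22,042.8841   107,829.3369     701,629.1715
P = 22,042.8841.
Convexity = Σ t(t+1)·PV / [P·(1+y)²] = 701,629.1715 / (22,042.8841 × 1.233210) = 25.81084.

25.811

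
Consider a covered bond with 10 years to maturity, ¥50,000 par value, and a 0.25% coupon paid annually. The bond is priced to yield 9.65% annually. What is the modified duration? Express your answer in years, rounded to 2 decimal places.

8.94 years

Periodic yield y = 0.0965. First find Macaulay duration:
  t   CF        PV=CF/(1+0.0965)^t    t·PV
  1       125.00       113.9991       113.9991
  2       125.00       103.9663       207.9327
  3       125.00        94.8165       284.4496
  4       125.00        86.4720       345.8880
  5       125.00        78.8618       394.3091
  6       125.00        71.9214       431.5285
  7       125.00        65.5918       459.1426
  8       125.00        59.8192       478.5540
  9       125.00        54.5547       490.9924
  10   50,125.00    19,951.1542   199,511.5421
  Σ                 20,681.1572   202,718.3381
P = 20,681.1572; Macaulay duration = 202,718.3381 / 20,681.1572 = 9.80208 years.
Modified duration = D_Mac / (1 + y) = 9.80208 / 1.0965 = 8.93942 years.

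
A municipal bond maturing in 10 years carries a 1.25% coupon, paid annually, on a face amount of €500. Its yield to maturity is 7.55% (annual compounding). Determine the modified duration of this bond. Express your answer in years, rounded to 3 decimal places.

8.585 years

Periodic yield y = 0.0755. First find Macaulay duration:
  t   CF        PV=CF/(1+0.0755)^t    t·PV
  1         6.25         5.8113         5.8113
  2         6.25         5.4033        10.8066
  3         6.25         5.0240        15.0720
  4         6.25         4.6713        18.6852
  5         6.25         4.3434        21.7169
  6         6.25         4.0385        24.2309
  7         6.25         3.7550        26.2848
  8         6.25         3.4914        27.9310
  9         6.25         3.2463        29.2165
  10      506.25       244.4899     2,444.8988
  Σ                    284.2742     2,624.6540
P = 284.2742; Macaulay duration = 2,624.6540 / 284.2742 = 9.23282 years.
Modified duration = D_Mac / (1 + y) = 9.23282 / 1.0755 = 8.58468 years.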